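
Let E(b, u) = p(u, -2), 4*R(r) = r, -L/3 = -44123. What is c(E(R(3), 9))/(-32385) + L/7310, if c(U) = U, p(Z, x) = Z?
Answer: 3362121/185674 ≈ 18.108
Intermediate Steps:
L = 132369 (L = -3*(-44123) = 132369)
R(r) = r/4
E(b, u) = u
c(E(R(3), 9))/(-32385) + L/7310 = 9/(-32385) + 132369/7310 = 9*(-1/32385) + 132369*(1/7310) = -3/10795 + 132369/7310 = 3362121/185674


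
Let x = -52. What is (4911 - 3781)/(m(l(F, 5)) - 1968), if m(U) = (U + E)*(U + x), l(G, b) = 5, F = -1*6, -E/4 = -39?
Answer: -226/1907 ≈ -0.11851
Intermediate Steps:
E = 156 (E = -4*(-39) = 156)
F = -6
m(U) = (-52 + U)*(156 + U) (m(U) = (U + 156)*(U - 52) = (156 + U)*(-52 + U) = (-52 + U)*(156 + U))
(4911 - 3781)/(m(l(F, 5)) - 1968) = (4911 - 3781)/((-8112 + 5**2 + 104*5) - 1968) = 1130/((-8112 + 25 + 520) - 1968) = 1130/(-7567 - 1968) = 1130/(-9535) = 1130*(-1/9535) = -226/1907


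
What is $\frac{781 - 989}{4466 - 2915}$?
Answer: $- \frac{208}{1551} \approx -0.13411$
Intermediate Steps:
$\frac{781 - 989}{4466 - 2915} = - \frac{208}{1551}$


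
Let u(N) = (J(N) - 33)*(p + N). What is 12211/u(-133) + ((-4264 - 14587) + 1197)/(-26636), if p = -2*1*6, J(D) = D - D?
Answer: 204863293/63726630 ≈ 3.2147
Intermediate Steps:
J(D) = 0
p = -12 (p = -2*6 = -12)
u(N) = 396 - 33*N (u(N) = (0 - 33)*(-12 + N) = -33*(-12 + N) = 396 - 33*N)
12211/u(-133) + ((-4264 - 14587) + 1197)/(-26636) = 12211/(396 - 33*(-133)) + ((-4264 - 14587) + 1197)/(-26636) = 12211/(396 + 4389) + (-18851 + 1197)*(-1/26636) = 12211/4785 - 17654*(-1/26636) = 12211*(1/4785) + 8827/13318 = 12211/4785 + 8827/13318 = 204863293/63726630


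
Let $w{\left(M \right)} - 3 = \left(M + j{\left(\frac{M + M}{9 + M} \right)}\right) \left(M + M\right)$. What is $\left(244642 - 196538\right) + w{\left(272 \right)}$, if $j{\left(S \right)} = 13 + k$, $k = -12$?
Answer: $196619$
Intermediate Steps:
$j{\left(S \right)} = 1$ ($j{\left(S \right)} = 13 - 12 = 1$)
$w{\left(M \right)} = 3 + 2 M \left(1 + M\right)$ ($w{\left(M \right)} = 3 + \left(M + 1\right) \left(M + M\right) = 3 + \left(1 + M\right) 2 M = 3 + 2 M \left(1 + M\right)$)
$\left(244642 - 196538\right) + w{\left(272 \right)} = \left(244642 - 196538\right) + \left(3 + 2 \cdot 272 + 2 \cdot 272^{2}\right) = 48104 + \left(3 + 544 + 2 \cdot 73984\right) = 48104 + \left(3 + 544 + 147968\right) = 48104 + 148515 = 196619$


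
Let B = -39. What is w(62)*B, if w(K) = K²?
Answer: -149916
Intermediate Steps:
w(62)*B = 62²*(-39) = 3844*(-39) = -149916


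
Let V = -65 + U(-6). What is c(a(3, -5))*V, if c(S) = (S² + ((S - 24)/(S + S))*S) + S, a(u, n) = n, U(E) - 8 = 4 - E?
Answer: -517/2 ≈ -258.50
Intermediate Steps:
U(E) = 12 - E (U(E) = 8 + (4 - E) = 12 - E)
V = -47 (V = -65 + (12 - 1*(-6)) = -65 + (12 + 6) = -65 + 18 = -47)
c(S) = -12 + S² + 3*S/2 (c(S) = (S² + ((-24 + S)/((2*S)))*S) + S = (S² + ((-24 + S)*(1/(2*S)))*S) + S = (S² + ((-24 + S)/(2*S))*S) + S = (S² + (-12 + S/2)) + S = (-12 + S² + S/2) + S = -12 + S² + 3*S/2)
c(a(3, -5))*V = (-12 + (-5)² + (3/2)*(-5))*(-47) = (-12 + 25 - 15/2)*(-47) = (11/2)*(-47) = -517/2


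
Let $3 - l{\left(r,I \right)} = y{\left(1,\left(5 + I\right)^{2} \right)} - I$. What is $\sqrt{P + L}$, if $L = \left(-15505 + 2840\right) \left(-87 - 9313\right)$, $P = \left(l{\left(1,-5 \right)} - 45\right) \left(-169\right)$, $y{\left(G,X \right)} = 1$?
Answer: $2 \sqrt{29764778} \approx 10911.0$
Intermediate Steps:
$l{\left(r,I \right)} = 2 + I$ ($l{\left(r,I \right)} = 3 - \left(1 - I\right) = 3 + \left(-1 + I\right) = 2 + I$)
$P = 8112$ ($P = \left(\left(2 - 5\right) - 45\right) \left(-169\right) = \left(-3 - 45\right) \left(-169\right) = \left(-48\right) \left(-169\right) = 8112$)
$L = 119051000$ ($L = \left(-12665\right) \left(-9400\right) = 119051000$)
$\sqrt{P + L} = \sqrt{8112 + 119051000} = \sqrt{119059112} = 2 \sqrt{29764778}$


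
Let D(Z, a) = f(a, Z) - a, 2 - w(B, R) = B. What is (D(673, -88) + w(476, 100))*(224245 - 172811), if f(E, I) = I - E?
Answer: 19287750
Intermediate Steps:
w(B, R) = 2 - B
D(Z, a) = Z - 2*a (D(Z, a) = (Z - a) - a = Z - 2*a)
(D(673, -88) + w(476, 100))*(224245 - 172811) = ((673 - 2*(-88)) + (2 - 1*476))*(224245 - 172811) = ((673 + 176) + (2 - 476))*51434 = (849 - 474)*51434 = 375*51434 = 19287750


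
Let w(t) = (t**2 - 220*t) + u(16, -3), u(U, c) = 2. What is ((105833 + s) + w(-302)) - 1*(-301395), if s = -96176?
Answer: 468698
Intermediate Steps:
w(t) = 2 + t**2 - 220*t (w(t) = (t**2 - 220*t) + 2 = 2 + t**2 - 220*t)
((105833 + s) + w(-302)) - 1*(-301395) = ((105833 - 96176) + (2 + (-302)**2 - 220*(-302))) - 1*(-301395) = (9657 + (2 + 91204 + 66440)) + 301395 = (9657 + 157646) + 301395 = 167303 + 301395 = 468698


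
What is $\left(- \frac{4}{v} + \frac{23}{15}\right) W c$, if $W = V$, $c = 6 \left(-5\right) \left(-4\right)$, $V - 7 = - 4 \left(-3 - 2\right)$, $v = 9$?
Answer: $3528$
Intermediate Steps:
$V = 27$ ($V = 7 - 4 \left(-3 - 2\right) = 7 - -20 = 7 + 20 = 27$)
$c = 120$ ($c = \left(-30\right) \left(-4\right) = 120$)
$W = 27$
$\left(- \frac{4}{v} + \frac{23}{15}\right) W c = \left(- \frac{4}{9} + \frac{23}{15}\right) 27 \cdot 120 = \frac{49}{45} \cdot 27 \cdot 120 = \frac{147}{5} \cdot 120 = 3528$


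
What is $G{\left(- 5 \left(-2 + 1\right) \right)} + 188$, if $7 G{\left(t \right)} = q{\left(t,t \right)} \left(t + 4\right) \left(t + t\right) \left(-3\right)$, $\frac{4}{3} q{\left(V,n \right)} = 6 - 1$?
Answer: $\frac{607}{14} \approx 43.357$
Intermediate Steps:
$q{\left(V,n \right)} = \frac{15}{4}$ ($q{\left(V,n \right)} = \frac{3 \left(6 - 1\right)}{4} = \frac{3}{4} \cdot 5 = \frac{15}{4}$)
$G{\left(t \right)} = - \frac{45 t \left(4 + t\right)}{14}$ ($G{\left(t \right)} = \frac{\frac{15 \left(t + 4\right) \left(t + t\right)}{4} \left(-3\right)}{7} = \frac{\frac{15 \left(4 + t\right) 2 t}{4} \left(-3\right)}{7} = \frac{\frac{15 \cdot 2 t \left(4 + t\right)}{4} \left(-3\right)}{7} = \frac{\frac{15 t \left(4 + t\right)}{2} \left(-3\right)}{7} = \frac{\left(- \frac{45}{2}\right) t \left(4 + t\right)}{7} = - \frac{45 t \left(4 + t\right)}{14}$)
$G{\left(- 5 \left(-2 + 1\right) \right)} + 188 = - \frac{45 \left(- 5 \left(-2 + 1\right)\right) \left(4 - 5 \left(-2 + 1\right)\right)}{14} + 188 = - \frac{45 \left(\left(-5\right) \left(-1\right)\right) \left(4 - -5\right)}{14} + 188 = \left(- \frac{45}{14}\right) 5 \left(4 + 5\right) + 188 = \left(- \frac{45}{14}\right) 5 \cdot 9 + 188 = - \frac{2025}{14} + 188 = \frac{607}{14}$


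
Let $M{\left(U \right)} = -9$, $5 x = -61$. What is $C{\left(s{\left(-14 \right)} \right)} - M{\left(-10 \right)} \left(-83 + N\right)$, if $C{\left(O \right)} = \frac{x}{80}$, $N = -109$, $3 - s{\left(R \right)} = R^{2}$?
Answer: $- \frac{691261}{400} \approx -1728.2$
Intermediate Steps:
$s{\left(R \right)} = 3 - R^{2}$
$x = - \frac{61}{5}$ ($x = \frac{1}{5} \left(-61\right) = - \frac{61}{5} \approx -12.2$)
$C{\left(O \right)} = - \frac{61}{400}$ ($C{\left(O \right)} = - \frac{61}{5 \cdot 80} = \left(- \frac{61}{5}\right) \frac{1}{80} = - \frac{61}{400}$)
$C{\left(s{\left(-14 \right)} \right)} - M{\left(-10 \right)} \left(-83 + N\right) = - \frac{61}{400} - - 9 \left(-83 - 109\right) = - \frac{61}{400} - \left(-9\right) \left(-192\right) = - \frac{61}{400} - 1728 = - \frac{691261}{400}$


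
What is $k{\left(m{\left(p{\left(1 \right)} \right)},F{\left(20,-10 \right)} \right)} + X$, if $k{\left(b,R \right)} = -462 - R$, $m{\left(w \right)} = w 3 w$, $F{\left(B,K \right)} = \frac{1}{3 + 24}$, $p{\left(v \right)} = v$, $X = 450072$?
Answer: $\frac{12139469}{27} \approx 4.4961 \cdot 10^{5}$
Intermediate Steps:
$F{\left(B,K \right)} = \frac{1}{27}$
$m{\left(w \right)} = 3 w^{2}$ ($m{\left(w \right)} = 3 w w = 3 w^{2}$)
$k{\left(m{\left(p{\left(1 \right)} \right)},F{\left(20,-10 \right)} \right)} + X = \left(-462 - \frac{1}{27}\right) + 450072 = - \frac{12475}{27} + 450072 = \frac{12139469}{27}$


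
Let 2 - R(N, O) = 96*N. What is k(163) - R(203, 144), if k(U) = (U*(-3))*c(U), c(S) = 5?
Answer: 17041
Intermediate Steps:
R(N, O) = 2 - 96*N
k(U) = -15*U (k(U) = (U*(-3))*5 = -3*U*5 = -15*U)
k(163) - R(203, 144) = -15*163 - (2 - 96*203) = -2445 - (2 - 19488) = -2445 - 1*(-19486) = -2445 + 19486 = 17041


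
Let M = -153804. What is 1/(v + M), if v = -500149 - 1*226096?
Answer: -1/880049 ≈ -1.1363e-6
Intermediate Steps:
v = -726245 (v = -500149 - 226096 = -726245)
1/(v + M) = 1/(-726245 - 153804) = 1/(-880049) = -1/880049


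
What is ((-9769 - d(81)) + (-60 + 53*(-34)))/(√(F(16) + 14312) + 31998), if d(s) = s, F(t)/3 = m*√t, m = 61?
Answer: -5855634/15997765 + 366*√3761/15997765 ≈ -0.36462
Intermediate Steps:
F(t) = 183*√t (F(t) = 3*(61*√t) = 183*√t)
((-9769 - d(81)) + (-60 + 53*(-34)))/(√(F(16) + 14312) + 31998) = ((-9769 - 1*81) + (-60 + 53*(-34)))/(√(183*√16 + 14312) + 31998) = ((-9769 - 81) + (-60 - 1802))/(√(183*4 + 14312) + 31998) = (-9850 - 1862)/(√(732 + 14312) + 31998) = -11712/(√15044 + 31998) = -11712/(2*√3761 + 31998) = -11712/(31998 + 2*√3761)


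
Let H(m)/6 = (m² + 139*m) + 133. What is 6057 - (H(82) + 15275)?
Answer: -118748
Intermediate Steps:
H(m) = 798 + 6*m² + 834*m (H(m) = 6*((m² + 139*m) + 133) = 6*(133 + m² + 139*m) = 798 + 6*m² + 834*m)
6057 - (H(82) + 15275) = 6057 - ((798 + 6*82² + 834*82) + 15275) = 6057 - ((798 + 6*6724 + 68388) + 15275) = 6057 - ((798 + 40344 + 68388) + 15275) = 6057 - (109530 + 15275) = 6057 - 1*124805 = 6057 - 124805 = -118748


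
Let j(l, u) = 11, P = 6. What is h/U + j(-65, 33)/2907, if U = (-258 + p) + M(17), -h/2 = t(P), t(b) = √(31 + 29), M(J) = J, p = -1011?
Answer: 11/2907 + √15/313 ≈ 0.016158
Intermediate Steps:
t(b) = 2*√15 (t(b) = √60 = 2*√15)
h = -4*√15 ≈ -15.492
U = -1252 (U = (-258 - 1011) + 17 = -1269 + 17 = -1252)
h/U + j(-65, 33)/2907 = -4*√15/(-1252) + 11/2907 = -4*√15*(-1/1252) + 11*(1/2907) = √15/313 + 11/2907 = 11/2907 + √15/313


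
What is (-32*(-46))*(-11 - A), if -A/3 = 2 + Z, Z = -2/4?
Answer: -9568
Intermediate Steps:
Z = -½ (Z = -2*¼ = -½ ≈ -0.50000)
A = -9/2 (A = -3*(2 - ½) = -3*3/2 = -9/2 ≈ -4.5000)
(-32*(-46))*(-11 - A) = (-32*(-46))*(-11 - 1*(-9/2)) = 1472*(-11 + 9/2) = 1472*(-13/2) = -9568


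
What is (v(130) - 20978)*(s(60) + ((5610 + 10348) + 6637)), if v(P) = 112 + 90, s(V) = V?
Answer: -470680280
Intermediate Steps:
v(P) = 202
(v(130) - 20978)*(s(60) + ((5610 + 10348) + 6637)) = (202 - 20978)*(60 + ((5610 + 10348) + 6637)) = -20776*(60 + (15958 + 6637)) = -20776*(60 + 22595) = -20776*22655 = -470680280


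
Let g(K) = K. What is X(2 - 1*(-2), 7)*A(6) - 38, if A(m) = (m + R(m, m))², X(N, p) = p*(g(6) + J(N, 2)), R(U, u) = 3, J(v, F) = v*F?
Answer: 7900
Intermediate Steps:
J(v, F) = F*v
X(N, p) = p*(6 + 2*N)
A(m) = (3 + m)² (A(m) = (m + 3)² = (3 + m)²)
X(2 - 1*(-2), 7)*A(6) - 38 = (2*7*(3 + (2 - 1*(-2))))*(3 + 6)² - 38 = (2*7*(3 + (2 + 2)))*9² - 38 = (2*7*(3 + 4))*81 - 38 = (2*7*7)*81 - 38 = 98*81 - 38 = 7938 - 38 = 7900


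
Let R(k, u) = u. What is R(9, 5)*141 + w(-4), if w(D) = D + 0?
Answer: 701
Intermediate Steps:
w(D) = D
R(9, 5)*141 + w(-4) = 5*141 - 4 = 705 - 4 = 701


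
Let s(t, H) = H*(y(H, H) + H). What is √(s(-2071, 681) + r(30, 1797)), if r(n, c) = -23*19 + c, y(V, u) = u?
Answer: √928882 ≈ 963.79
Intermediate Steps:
r(n, c) = -437 + c
s(t, H) = 2*H² (s(t, H) = H*(H + H) = H*(2*H) = 2*H²)
√(s(-2071, 681) + r(30, 1797)) = √(2*681² + (-437 + 1797)) = √(2*463761 + 1360) = √(927522 + 1360) = √928882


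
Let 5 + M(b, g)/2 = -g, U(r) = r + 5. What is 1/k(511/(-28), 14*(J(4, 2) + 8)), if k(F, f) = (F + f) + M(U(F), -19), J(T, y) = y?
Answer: 4/599 ≈ 0.0066778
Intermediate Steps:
U(r) = 5 + r
M(b, g) = -10 - 2*g (M(b, g) = -10 + 2*(-g) = -10 - 2*g)
k(F, f) = 28 + F + f (k(F, f) = (F + f) + (-10 - 2*(-19)) = (F + f) + (-10 + 38) = (F + f) + 28 = 28 + F + f)
1/k(511/(-28), 14*(J(4, 2) + 8)) = 1/(28 + 511/(-28) + 14*(2 + 8)) = 1/(28 + 511*(-1/28) + 14*10) = 1/(28 - 73/4 + 140) = 1/(599/4) = 4/599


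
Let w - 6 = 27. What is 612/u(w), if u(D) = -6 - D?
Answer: -204/13 ≈ -15.692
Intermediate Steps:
w = 33 (w = 6 + 27 = 33)
612/u(w) = 612/(-6 - 1*33) = 612/(-6 - 33) = 612/(-39) = 612*(-1/39) = -204/13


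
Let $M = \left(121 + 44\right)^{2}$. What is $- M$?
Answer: $-27225$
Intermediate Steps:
$M = 27225$ ($M = 165^{2} = 27225$)
$- M = \left(-1\right) 27225 = -27225$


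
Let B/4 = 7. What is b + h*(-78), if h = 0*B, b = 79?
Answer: 79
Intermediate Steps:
B = 28 (B = 4*7 = 28)
h = 0 (h = 0*28 = 0)
b + h*(-78) = 79 + 0*(-78) = 79 + 0 = 79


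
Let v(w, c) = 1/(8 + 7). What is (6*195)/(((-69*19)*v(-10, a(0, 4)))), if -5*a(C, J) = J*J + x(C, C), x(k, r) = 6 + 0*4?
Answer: -5850/437 ≈ -13.387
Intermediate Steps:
x(k, r) = 6 (x(k, r) = 6 + 0 = 6)
a(C, J) = -6/5 - J²/5 (a(C, J) = -(J*J + 6)/5 = -(J² + 6)/5 = -(6 + J²)/5 = -6/5 - J²/5)
v(w, c) = 1/15
(6*195)/(((-69*19)*v(-10, a(0, 4)))) = (6*195)/((-69*19*(1/15))) = 1170/((-1311*1/15)) = 1170/(-437/5) = 1170*(-5/437) = -5850/437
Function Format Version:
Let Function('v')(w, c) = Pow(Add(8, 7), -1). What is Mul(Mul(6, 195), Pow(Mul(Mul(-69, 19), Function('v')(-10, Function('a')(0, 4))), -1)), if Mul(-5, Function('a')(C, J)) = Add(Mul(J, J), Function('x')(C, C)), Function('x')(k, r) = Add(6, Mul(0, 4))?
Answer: Rational(-5850, 437) ≈ -13.387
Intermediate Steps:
Function('x')(k, r) = 6 (Function('x')(k, r) = Add(6, 0) = 6)
Function('a')(C, J) = Add(Rational(-6, 5), Mul(Rational(-1, 5), Pow(J, 2))) (Function('a')(C, J) = Mul(Rational(-1, 5), Add(Mul(J, J), 6)) = Mul(Rational(-1, 5), Add(Pow(J, 2), 6)) = Mul(Rational(-1, 5), Add(6, Pow(J, 2))) = Add(Rational(-6, 5), Mul(Rational(-1, 5), Pow(J, 2))))
Function('v')(w, c) = Rational(1, 15) (Function('v')(w, c) = Pow(15, -1) = Rational(1, 15))
Mul(Mul(6, 195), Pow(Mul(Mul(-69, 19), Function('v')(-10, Function('a')(0, 4))), -1)) = Mul(Mul(6, 195), Pow(Mul(Mul(-69, 19), Rational(1, 15)), -1)) = Mul(1170, Pow(Mul(-1311, Rational(1, 15)), -1)) = Mul(1170, Pow(Rational(-437, 5), -1)) = Mul(1170, Rational(-5, 437)) = Rational(-5850, 437)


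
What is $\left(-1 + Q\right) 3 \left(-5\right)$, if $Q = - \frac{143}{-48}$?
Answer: $- \frac{475}{16} \approx -29.688$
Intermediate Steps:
$Q = \frac{143}{48}$ ($Q = \left(-143\right) \left(- \frac{1}{48}\right) = \frac{143}{48} \approx 2.9792$)
$\left(-1 + Q\right) 3 \left(-5\right) = \left(-1 + \frac{143}{48}\right) 3 \left(-5\right) = \frac{95}{48} \left(-15\right) = - \frac{475}{16}$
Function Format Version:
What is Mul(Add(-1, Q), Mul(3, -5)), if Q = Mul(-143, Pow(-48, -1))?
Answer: Rational(-475, 16) ≈ -29.688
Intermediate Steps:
Q = Rational(143, 48) (Q = Mul(-143, Rational(-1, 48)) = Rational(143, 48) ≈ 2.9792)
Mul(Add(-1, Q), Mul(3, -5)) = Mul(Add(-1, Rational(143, 48)), Mul(3, -5)) = Mul(Rational(95, 48), -15) = Rational(-475, 16)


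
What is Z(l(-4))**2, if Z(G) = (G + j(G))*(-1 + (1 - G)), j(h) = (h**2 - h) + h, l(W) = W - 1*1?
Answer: 10000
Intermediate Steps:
l(W) = -1 + W (l(W) = W - 1 = -1 + W)
j(h) = h**2
Z(G) = -G*(G + G**2) (Z(G) = (G + G**2)*(-1 + (1 - G)) = (G + G**2)*(-G) = -G*(G + G**2))
Z(l(-4))**2 = (-(-1 - 4)**2*(1 + (-1 - 4)))**2 = (-1*(-5)**2*(1 - 5))**2 = (-1*25*(-4))**2 = 100**2 = 10000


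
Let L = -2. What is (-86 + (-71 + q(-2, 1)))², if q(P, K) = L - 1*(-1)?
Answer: 24964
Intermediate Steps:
q(P, K) = -1 (q(P, K) = -2 - 1*(-1) = -2 + 1 = -1)
(-86 + (-71 + q(-2, 1)))² = (-86 + (-71 - 1))² = (-86 - 72)² = (-158)² = 24964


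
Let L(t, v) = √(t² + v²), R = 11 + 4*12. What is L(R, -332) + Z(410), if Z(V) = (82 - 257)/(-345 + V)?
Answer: -35/13 + √113705 ≈ 334.51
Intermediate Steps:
R = 59 (R = 11 + 48 = 59)
Z(V) = -175/(-345 + V)
L(R, -332) + Z(410) = √(59² + (-332)²) - 175/(-345 + 410) = √(3481 + 110224) - 175/65 = √113705 - 175*1/65 = √113705 - 35/13 = -35/13 + √113705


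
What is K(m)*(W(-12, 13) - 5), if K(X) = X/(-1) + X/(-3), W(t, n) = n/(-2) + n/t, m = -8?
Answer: -1208/9 ≈ -134.22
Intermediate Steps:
W(t, n) = -n/2 + n/t (W(t, n) = n*(-½) + n/t = -n/2 + n/t)
K(X) = -4*X/3 (K(X) = X*(-1) + X*(-⅓) = -X - X/3 = -4*X/3)
K(m)*(W(-12, 13) - 5) = (-4/3*(-8))*((-½*13 + 13/(-12)) - 5) = 32*((-13/2 + 13*(-1/12)) - 5)/3 = 32*((-13/2 - 13/12) - 5)/3 = 32*(-91/12 - 5)/3 = (32/3)*(-151/12) = -1208/9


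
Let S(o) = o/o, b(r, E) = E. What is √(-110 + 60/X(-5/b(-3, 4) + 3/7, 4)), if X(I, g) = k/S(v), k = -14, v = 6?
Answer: 20*I*√14/7 ≈ 10.69*I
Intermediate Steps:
S(o) = 1
X(I, g) = -14 (X(I, g) = -14/1 = -14*1 = -14)
√(-110 + 60/X(-5/b(-3, 4) + 3/7, 4)) = √(-110 + 60/(-14)) = √(-110 + 60*(-1/14)) = √(-110 - 30/7) = √(-800/7) = 20*I*√14/7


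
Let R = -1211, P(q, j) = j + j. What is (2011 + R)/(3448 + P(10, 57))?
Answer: 400/1781 ≈ 0.22459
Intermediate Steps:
P(q, j) = 2*j
(2011 + R)/(3448 + P(10, 57)) = (2011 - 1211)/(3448 + 2*57) = 800/(3448 + 114) = 800/3562 = 800*(1/3562) = 400/1781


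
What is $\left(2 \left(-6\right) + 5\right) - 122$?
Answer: $-129$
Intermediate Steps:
$\left(2 \left(-6\right) + 5\right) - 122 = \left(-12 + 5\right) - 122 = -7 - 122 = -129$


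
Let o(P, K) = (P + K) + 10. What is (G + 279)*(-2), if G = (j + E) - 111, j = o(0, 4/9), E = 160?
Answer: -6092/9 ≈ -676.89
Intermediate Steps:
o(P, K) = 10 + K + P (o(P, K) = (K + P) + 10 = 10 + K + P)
j = 94/9 (j = 10 + 4/9 + 0 = 94/9 ≈ 10.444)
G = 535/9 (G = (94/9 + 160) - 111 = 1534/9 - 111 = 535/9 ≈ 59.444)
(G + 279)*(-2) = (535/9 + 279)*(-2) = (3046/9)*(-2) = -6092/9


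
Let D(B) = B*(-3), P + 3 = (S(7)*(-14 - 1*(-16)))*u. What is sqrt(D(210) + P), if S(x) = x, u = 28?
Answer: I*sqrt(241) ≈ 15.524*I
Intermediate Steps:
P = 389 (P = -3 + (7*(-14 - 1*(-16)))*28 = -3 + (7*(-14 + 16))*28 = -3 + (7*2)*28 = -3 + 14*28 = -3 + 392 = 389)
D(B) = -3*B
sqrt(D(210) + P) = sqrt(-3*210 + 389) = sqrt(-630 + 389) = sqrt(-241) = I*sqrt(241)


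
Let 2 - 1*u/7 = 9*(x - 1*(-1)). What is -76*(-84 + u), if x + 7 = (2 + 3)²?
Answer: 96292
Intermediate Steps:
x = 18 (x = -7 + (2 + 3)² = -7 + 5² = -7 + 25 = 18)
u = -1183 (u = 14 - 63*(18 - 1*(-1)) = 14 - 63*(18 + 1) = 14 - 63*19 = 14 - 7*171 = 14 - 1197 = -1183)
-76*(-84 + u) = -76*(-84 - 1183) = -76*(-1267) = 96292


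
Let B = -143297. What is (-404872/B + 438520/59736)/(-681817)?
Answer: -572526541/38397015945057 ≈ -1.4911e-5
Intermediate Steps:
(-404872/B + 438520/59736)/(-681817) = (-404872/(-143297) + 438520/59736)/(-681817) = (-404872*(-1/143297) + 438520*(1/59736))*(-1/681817) = (404872/143297 + 2885/393)*(-1/681817) = (572526541/56315721)*(-1/681817) = -572526541/38397015945057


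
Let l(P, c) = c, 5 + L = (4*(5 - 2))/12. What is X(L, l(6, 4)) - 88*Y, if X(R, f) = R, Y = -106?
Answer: 9324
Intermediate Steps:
L = -4 (L = -5 + (4*(5 - 2))/12 = -5 + (4*3)*(1/12) = -5 + 12*(1/12) = -5 + 1 = -4)
X(L, l(6, 4)) - 88*Y = -4 - 88*(-106) = -4 + 9328 = 9324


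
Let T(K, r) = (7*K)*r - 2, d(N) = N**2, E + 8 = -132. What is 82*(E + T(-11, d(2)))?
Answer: -36900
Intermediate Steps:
E = -140 (E = -8 - 132 = -140)
T(K, r) = -2 + 7*K*r (T(K, r) = 7*K*r - 2 = -2 + 7*K*r)
82*(E + T(-11, d(2))) = 82*(-140 + (-2 + 7*(-11)*2**2)) = 82*(-140 + (-2 + 7*(-11)*4)) = 82*(-140 + (-2 - 308)) = 82*(-140 - 310) = 82*(-450) = -36900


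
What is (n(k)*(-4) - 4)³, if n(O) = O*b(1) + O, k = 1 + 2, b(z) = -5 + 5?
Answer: -4096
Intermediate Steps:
b(z) = 0
k = 3
n(O) = O (n(O) = O*0 + O = 0 + O = O)
(n(k)*(-4) - 4)³ = (3*(-4) - 4)³ = (-12 - 4)³ = (-16)³ = -4096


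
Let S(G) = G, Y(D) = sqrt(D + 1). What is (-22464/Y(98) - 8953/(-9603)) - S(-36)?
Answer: 354661/9603 - 7488*sqrt(11)/11 ≈ -2220.8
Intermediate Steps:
Y(D) = sqrt(1 + D)
(-22464/Y(98) - 8953/(-9603)) - S(-36) = (-22464/sqrt(1 + 98) - 8953/(-9603)) - 1*(-36) = (-22464*sqrt(11)/33 - 8953*(-1/9603)) + 36 = (-22464*sqrt(11)/33 + 8953/9603) + 36 = (-7488*sqrt(11)/11 + 8953/9603) + 36 = (8953/9603 - 7488*sqrt(11)/11) + 36 = 354661/9603 - 7488*sqrt(11)/11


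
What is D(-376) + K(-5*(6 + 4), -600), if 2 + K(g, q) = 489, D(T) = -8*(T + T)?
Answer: 6503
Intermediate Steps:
D(T) = -16*T
K(g, q) = 487 (K(g, q) = -2 + 489 = 487)
D(-376) + K(-5*(6 + 4), -600) = -16*(-376) + 487 = 6016 + 487 = 6503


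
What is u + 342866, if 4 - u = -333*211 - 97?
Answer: 413230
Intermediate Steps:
u = 70364 (u = 4 - (-333*211 - 97) = 4 - (-70263 - 97) = 4 - 1*(-70360) = 4 + 70360 = 70364)
u + 342866 = 70364 + 342866 = 413230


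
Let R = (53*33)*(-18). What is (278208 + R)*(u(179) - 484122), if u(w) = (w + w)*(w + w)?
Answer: -87824093508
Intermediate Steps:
R = -31482 (R = 1749*(-18) = -31482)
u(w) = 4*w² (u(w) = (2*w)*(2*w) = 4*w²)
(278208 + R)*(u(179) - 484122) = (278208 - 31482)*(4*179² - 484122) = 246726*(4*32041 - 484122) = 246726*(128164 - 484122) = 246726*(-355958) = -87824093508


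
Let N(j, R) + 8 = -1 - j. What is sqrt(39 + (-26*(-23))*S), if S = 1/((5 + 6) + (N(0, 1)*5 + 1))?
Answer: sqrt(22737)/33 ≈ 4.5693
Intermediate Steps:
N(j, R) = -9 - j (N(j, R) = -8 + (-1 - j) = -9 - j)
S = -1/33 (S = 1/((5 + 6) + ((-9 - 1*0)*5 + 1)) = 1/(11 + ((-9 + 0)*5 + 1)) = 1/(11 + (-9*5 + 1)) = 1/(11 + (-45 + 1)) = 1/(11 - 44) = 1/(-33) = -1/33 ≈ -0.030303)
sqrt(39 + (-26*(-23))*S) = sqrt(39 - 26*(-23)*(-1/33)) = sqrt(39 + 598*(-1/33)) = sqrt(39 - 598/33) = sqrt(689/33) = sqrt(22737)/33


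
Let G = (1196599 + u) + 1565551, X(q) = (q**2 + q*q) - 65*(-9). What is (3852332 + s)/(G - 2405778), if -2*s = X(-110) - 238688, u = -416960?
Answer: -7918567/121176 ≈ -65.348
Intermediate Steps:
X(q) = 585 + 2*q**2 (X(q) = (q**2 + q**2) + 585 = 2*q**2 + 585 = 585 + 2*q**2)
G = 2345190 (G = (1196599 - 416960) + 1565551 = 779639 + 1565551 = 2345190)
s = 213903/2 (s = -((585 + 2*(-110)**2) - 238688)/2 = -((585 + 2*12100) - 238688)/2 = -((585 + 24200) - 238688)/2 = -(24785 - 238688)/2 = -1/2*(-213903) = 213903/2 ≈ 1.0695e+5)
(3852332 + s)/(G - 2405778) = (3852332 + 213903/2)/(2345190 - 2405778) = (7918567/2)/(-60588) = (7918567/2)*(-1/60588) = -7918567/121176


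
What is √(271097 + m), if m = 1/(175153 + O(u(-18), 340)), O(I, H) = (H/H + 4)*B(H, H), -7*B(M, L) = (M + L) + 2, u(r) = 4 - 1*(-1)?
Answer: 2*√101315720967619741/1222661 ≈ 520.67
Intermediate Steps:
u(r) = 5 (u(r) = 4 + 1 = 5)
B(M, L) = -2/7 - L/7 - M/7 (B(M, L) = -((M + L) + 2)/7 = -((L + M) + 2)/7 = -(2 + L + M)/7 = -2/7 - L/7 - M/7)
O(I, H) = -10/7 - 10*H/7 (O(I, H) = (H/H + 4)*(-2/7 - H/7 - H/7) = (1 + 4)*(-2/7 - 2*H/7) = 5*(-2/7 - 2*H/7) = -10/7 - 10*H/7)
m = 7/1222661 (m = 1/(175153 + (-10/7 - 10/7*340)) = 1/(175153 + (-10/7 - 3400/7)) = 1/(175153 - 3410/7) = 1/(1222661/7) = 7/1222661 ≈ 5.7252e-6)
√(271097 + m) = √(271097 + 7/1222661) = √(331459729124/1222661) = 2*√101315720967619741/1222661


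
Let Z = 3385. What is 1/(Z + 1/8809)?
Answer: 8809/29818466 ≈ 0.00029542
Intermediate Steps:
1/(Z + 1/8809) = 1/(3385 + 1/8809) = 1/(29818466/8809) = 8809/29818466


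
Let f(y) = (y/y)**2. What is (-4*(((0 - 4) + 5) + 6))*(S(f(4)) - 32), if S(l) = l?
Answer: 868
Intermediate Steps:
f(y) = 1 (f(y) = 1**2 = 1)
(-4*(((0 - 4) + 5) + 6))*(S(f(4)) - 32) = (-4*(((0 - 4) + 5) + 6))*(1 - 32) = -4*((-4 + 5) + 6)*(-31) = -4*(1 + 6)*(-31) = -4*7*(-31) = -28*(-31) = 868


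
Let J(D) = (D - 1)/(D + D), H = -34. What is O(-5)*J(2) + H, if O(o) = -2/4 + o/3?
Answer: -829/24 ≈ -34.542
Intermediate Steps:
J(D) = (-1 + D)/(2*D) (J(D) = (-1 + D)/((2*D)) = (-1 + D)*(1/(2*D)) = (-1 + D)/(2*D))
O(o) = -1/2 + o/3 (O(o) = -2*1/4 + o*(1/3) = -1/2 + o/3)
O(-5)*J(2) + H = (-1/2 + (1/3)*(-5))*((1/2)*(-1 + 2)/2) - 34 = (-1/2 - 5/3)*((1/2)*(1/2)*1) - 34 = -13/6*1/4 - 34 = -13/24 - 34 = -829/24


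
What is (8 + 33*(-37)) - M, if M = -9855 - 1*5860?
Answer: 14502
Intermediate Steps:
M = -15715 (M = -9855 - 5860 = -15715)
(8 + 33*(-37)) - M = (8 + 33*(-37)) - 1*(-15715) = (8 - 1221) + 15715 = -1213 + 15715 = 14502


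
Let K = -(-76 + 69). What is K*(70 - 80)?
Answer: -70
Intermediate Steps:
K = 7 (K = -1*(-7) = 7)
K*(70 - 80) = 7*(70 - 80) = 7*(-10) = -70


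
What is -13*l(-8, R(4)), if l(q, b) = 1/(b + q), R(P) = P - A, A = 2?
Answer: 13/6 ≈ 2.1667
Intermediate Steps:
R(P) = -2 + P (R(P) = P - 1*2 = P - 2 = -2 + P)
-13*l(-8, R(4)) = -13/((-2 + 4) - 8) = -13/(2 - 8) = -13/(-6) = -13*(-⅙) = 13/6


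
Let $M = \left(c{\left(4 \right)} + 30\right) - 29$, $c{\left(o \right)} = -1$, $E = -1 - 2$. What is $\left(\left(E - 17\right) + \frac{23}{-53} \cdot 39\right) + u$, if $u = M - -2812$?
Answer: $\frac{147079}{53} \approx 2775.1$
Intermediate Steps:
$E = -3$
$M = 0$ ($M = \left(-1 + 30\right) - 29 = 29 - 29 = 0$)
$u = 2812$ ($u = 0 - -2812 = 0 + 2812 = 2812$)
$\left(\left(E - 17\right) + \frac{23}{-53} \cdot 39\right) + u = \left(\left(-3 - 17\right) + \frac{23}{-53} \cdot 39\right) + 2812 = \left(-20 + 23 \left(- \frac{1}{53}\right) 39\right) + 2812 = \left(-20 - \frac{897}{53}\right) + 2812 = - \frac{1957}{53} + 2812 = \frac{147079}{53}$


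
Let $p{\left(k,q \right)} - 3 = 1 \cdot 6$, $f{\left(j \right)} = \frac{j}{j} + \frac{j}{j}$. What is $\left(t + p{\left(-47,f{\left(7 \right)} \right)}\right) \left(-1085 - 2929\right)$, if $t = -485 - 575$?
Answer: $4218714$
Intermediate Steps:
$f{\left(j \right)} = 2$ ($f{\left(j \right)} = 1 + 1 = 2$)
$t = -1060$
$p{\left(k,q \right)} = 9$ ($p{\left(k,q \right)} = 3 + 1 \cdot 6 = 3 + 6 = 9$)
$\left(t + p{\left(-47,f{\left(7 \right)} \right)}\right) \left(-1085 - 2929\right) = \left(-1060 + 9\right) \left(-1085 - 2929\right) = \left(-1051\right) \left(-4014\right) = 4218714$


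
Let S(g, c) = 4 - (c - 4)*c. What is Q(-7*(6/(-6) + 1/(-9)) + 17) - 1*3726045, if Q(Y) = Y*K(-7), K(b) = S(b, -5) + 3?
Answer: -33542879/9 ≈ -3.7270e+6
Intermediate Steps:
S(g, c) = 4 - c*(-4 + c) (S(g, c) = 4 - (-4 + c)*c = 4 - c*(-4 + c))
K(b) = -38 (K(b) = (4 - 1*(-5)**2 + 4*(-5)) + 3 = (4 - 1*25 - 20) + 3 = (4 - 25 - 20) + 3 = -41 + 3 = -38)
Q(Y) = -38*Y (Q(Y) = Y*(-38) = -38*Y)
Q(-7*(6/(-6) + 1/(-9)) + 17) - 1*3726045 = -38*(-7*(6/(-6) + 1/(-9)) + 17) - 1*3726045 = -38*(-7*(6*(-1/6) + 1*(-1/9)) + 17) - 3726045 = -38*(-7*(-1 - 1/9) + 17) - 3726045 = -38*(-7*(-10/9) + 17) - 3726045 = -38*(70/9 + 17) - 3726045 = -38*223/9 - 3726045 = -8474/9 - 3726045 = -33542879/9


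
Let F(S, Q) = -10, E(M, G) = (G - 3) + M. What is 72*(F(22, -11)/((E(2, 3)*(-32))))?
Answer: 45/4 ≈ 11.250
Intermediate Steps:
E(M, G) = -3 + G + M (E(M, G) = (-3 + G) + M = -3 + G + M)
72*(F(22, -11)/((E(2, 3)*(-32)))) = 72*(-10*(-1/(32*(-3 + 3 + 2)))) = 72*(-10/(2*(-32))) = 72*(-10/(-64)) = 72*(-10*(-1/64)) = 72*(5/32) = 45/4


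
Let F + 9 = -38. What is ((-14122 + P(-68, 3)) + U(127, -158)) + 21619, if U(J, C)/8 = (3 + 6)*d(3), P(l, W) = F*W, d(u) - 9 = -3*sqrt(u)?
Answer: 8004 - 216*sqrt(3) ≈ 7629.9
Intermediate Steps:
F = -47 (F = -9 - 38 = -47)
d(u) = 9 - 3*sqrt(u)
P(l, W) = -47*W
U(J, C) = 648 - 216*sqrt(3) (U(J, C) = 8*((3 + 6)*(9 - 3*sqrt(3))) = 8*(9*(9 - 3*sqrt(3))) = 8*(81 - 27*sqrt(3)) = 648 - 216*sqrt(3))
((-14122 + P(-68, 3)) + U(127, -158)) + 21619 = ((-14122 - 47*3) + (648 - 216*sqrt(3))) + 21619 = ((-14122 - 141) + (648 - 216*sqrt(3))) + 21619 = (-14263 + (648 - 216*sqrt(3))) + 21619 = (-13615 - 216*sqrt(3)) + 21619 = 8004 - 216*sqrt(3)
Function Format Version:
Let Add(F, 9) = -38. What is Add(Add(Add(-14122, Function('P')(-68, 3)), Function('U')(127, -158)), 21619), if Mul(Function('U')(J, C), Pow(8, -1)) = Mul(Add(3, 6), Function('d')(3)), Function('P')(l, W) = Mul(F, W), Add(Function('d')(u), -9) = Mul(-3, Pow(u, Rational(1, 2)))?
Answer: Add(8004, Mul(-216, Pow(3, Rational(1, 2)))) ≈ 7629.9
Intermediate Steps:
F = -47 (F = Add(-9, -38) = -47)
Function('d')(u) = Add(9, Mul(-3, Pow(u, Rational(1, 2))))
Function('P')(l, W) = Mul(-47, W)
Function('U')(J, C) = Add(648, Mul(-216, Pow(3, Rational(1, 2)))) (Function('U')(J, C) = Mul(8, Mul(Add(3, 6), Add(9, Mul(-3, Pow(3, Rational(1, 2)))))) = Mul(8, Mul(9, Add(9, Mul(-3, Pow(3, Rational(1, 2)))))) = Mul(8, Add(81, Mul(-27, Pow(3, Rational(1, 2))))) = Add(648, Mul(-216, Pow(3, Rational(1, 2)))))
Add(Add(Add(-14122, Function('P')(-68, 3)), Function('U')(127, -158)), 21619) = Add(Add(Add(-14122, Mul(-47, 3)), Add(648, Mul(-216, Pow(3, Rational(1, 2))))), 21619) = Add(Add(Add(-14122, -141), Add(648, Mul(-216, Pow(3, Rational(1, 2))))), 21619) = Add(Add(-14263, Add(648, Mul(-216, Pow(3, Rational(1, 2))))), 21619) = Add(Add(-13615, Mul(-216, Pow(3, Rational(1, 2)))), 21619) = Add(8004, Mul(-216, Pow(3, Rational(1, 2))))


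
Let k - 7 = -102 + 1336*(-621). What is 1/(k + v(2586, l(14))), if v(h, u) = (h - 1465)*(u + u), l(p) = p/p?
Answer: -1/827509 ≈ -1.2084e-6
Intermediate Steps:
l(p) = 1
v(h, u) = 2*u*(-1465 + h) (v(h, u) = (-1465 + h)*(2*u) = 2*u*(-1465 + h))
k = -829751 (k = 7 + (-102 + 1336*(-621)) = 7 + (-102 - 829656) = 7 - 829758 = -829751)
1/(k + v(2586, l(14))) = 1/(-829751 + 2*1*(-1465 + 2586)) = 1/(-829751 + 2*1*1121) = 1/(-829751 + 2242) = 1/(-827509) = -1/827509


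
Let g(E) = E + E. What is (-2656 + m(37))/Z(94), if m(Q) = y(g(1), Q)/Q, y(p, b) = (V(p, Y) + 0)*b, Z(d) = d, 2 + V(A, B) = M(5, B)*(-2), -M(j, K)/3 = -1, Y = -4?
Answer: -1332/47 ≈ -28.340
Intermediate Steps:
M(j, K) = 3 (M(j, K) = -3*(-1) = 3)
V(A, B) = -8 (V(A, B) = -2 + 3*(-2) = -2 - 6 = -8)
g(E) = 2*E
y(p, b) = -8*b (y(p, b) = (-8 + 0)*b = -8*b)
m(Q) = -8 (m(Q) = (-8*Q)/Q = -8)
(-2656 + m(37))/Z(94) = (-2656 - 8)/94 = -2664*1/94 = -1332/47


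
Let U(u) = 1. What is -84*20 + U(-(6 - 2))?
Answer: -1679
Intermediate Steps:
-84*20 + U(-(6 - 2)) = -84*20 + 1 = -1680 + 1 = -1679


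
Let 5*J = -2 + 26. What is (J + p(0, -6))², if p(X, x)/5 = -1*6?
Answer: 15876/25 ≈ 635.04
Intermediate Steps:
p(X, x) = -30 (p(X, x) = 5*(-1*6) = 5*(-6) = -30)
J = 24/5 (J = (-2 + 26)/5 = (⅕)*24 = 24/5 ≈ 4.8000)
(J + p(0, -6))² = (24/5 - 30)² = (-126/5)² = 15876/25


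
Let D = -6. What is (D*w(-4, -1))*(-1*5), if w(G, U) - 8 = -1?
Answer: 210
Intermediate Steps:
w(G, U) = 7 (w(G, U) = 8 - 1 = 7)
(D*w(-4, -1))*(-1*5) = (-6*7)*(-1*5) = -42*(-5) = 210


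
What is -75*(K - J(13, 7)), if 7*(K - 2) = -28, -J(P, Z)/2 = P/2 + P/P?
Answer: -975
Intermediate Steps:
J(P, Z) = -2 - P (J(P, Z) = -2*(P/2 + P/P) = -2*(P*(½) + 1) = -2*(P/2 + 1) = -2*(1 + P/2) = -2 - P)
K = -2 (K = 2 + (⅐)*(-28) = 2 - 4 = -2)
-75*(K - J(13, 7)) = -75*(-2 - (-2 - 1*13)) = -75*(-2 - (-2 - 13)) = -75*(-2 - 1*(-15)) = -75*(-2 + 15) = -75*13 = -975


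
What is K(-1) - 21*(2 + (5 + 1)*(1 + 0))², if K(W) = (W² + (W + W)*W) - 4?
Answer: -1345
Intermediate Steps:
K(W) = -4 + 3*W² (K(W) = (W² + (2*W)*W) - 4 = (W² + 2*W²) - 4 = 3*W² - 4 = -4 + 3*W²)
K(-1) - 21*(2 + (5 + 1)*(1 + 0))² = (-4 + 3*(-1)²) - 21*(2 + (5 + 1)*(1 + 0))² = (-4 + 3*1) - 21*(2 + 6*1)² = (-4 + 3) - 21*(2 + 6)² = -1 - 21*8² = -1 - 21*64 = -1 - 1344 = -1345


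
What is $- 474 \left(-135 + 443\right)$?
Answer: $-145992$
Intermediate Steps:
$- 474 \left(-135 + 443\right) = \left(-474\right) 308 = -145992$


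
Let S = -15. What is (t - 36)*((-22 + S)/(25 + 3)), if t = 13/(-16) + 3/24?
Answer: 21719/448 ≈ 48.480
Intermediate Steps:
t = -11/16 (t = 13*(-1/16) + 3*(1/24) = -13/16 + ⅛ = -11/16 ≈ -0.68750)
(t - 36)*((-22 + S)/(25 + 3)) = (-11/16 - 36)*((-22 - 15)/(25 + 3)) = -(-21719)/(16*28) = -587/16*(-37/28) = 21719/448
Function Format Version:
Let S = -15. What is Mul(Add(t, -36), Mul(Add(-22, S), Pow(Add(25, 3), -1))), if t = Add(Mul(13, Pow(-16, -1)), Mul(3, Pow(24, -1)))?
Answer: Rational(21719, 448) ≈ 48.480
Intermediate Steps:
t = Rational(-11, 16) (t = Add(Mul(13, Rational(-1, 16)), Mul(3, Rational(1, 24))) = Add(Rational(-13, 16), Rational(1, 8)) = Rational(-11, 16) ≈ -0.68750)
Mul(Add(t, -36), Mul(Add(-22, S), Pow(Add(25, 3), -1))) = Mul(Add(Rational(-11, 16), -36), Mul(Add(-22, -15), Pow(Add(25, 3), -1))) = Mul(Rational(-587, 16), Mul(-37, Pow(28, -1))) = Mul(Rational(-587, 16), Mul(-37, Rational(1, 28))) = Mul(Rational(-587, 16), Rational(-37, 28)) = Rational(21719, 448)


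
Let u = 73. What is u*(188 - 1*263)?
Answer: -5475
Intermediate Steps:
u*(188 - 1*263) = 73*(188 - 1*263) = 73*(188 - 263) = 73*(-75) = -5475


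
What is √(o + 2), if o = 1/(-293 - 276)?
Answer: √646953/569 ≈ 1.4136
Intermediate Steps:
o = -1/569 (o = 1/(-569) = -1/569 ≈ -0.0017575)
√(o + 2) = √(-1/569 + 2) = √(1137/569) = √646953/569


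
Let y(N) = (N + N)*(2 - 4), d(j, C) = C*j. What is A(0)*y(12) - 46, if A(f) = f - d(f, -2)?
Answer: -46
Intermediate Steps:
A(f) = 3*f (A(f) = f - (-2)*f = f + 2*f = 3*f)
y(N) = -4*N (y(N) = (2*N)*(-2) = -4*N)
A(0)*y(12) - 46 = (3*0)*(-4*12) - 46 = 0*(-48) - 46 = 0 - 46 = -46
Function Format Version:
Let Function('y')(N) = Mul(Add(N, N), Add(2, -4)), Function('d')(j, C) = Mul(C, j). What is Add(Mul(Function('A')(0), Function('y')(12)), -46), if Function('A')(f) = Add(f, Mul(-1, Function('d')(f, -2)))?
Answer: -46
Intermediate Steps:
Function('A')(f) = Mul(3, f) (Function('A')(f) = Add(f, Mul(-1, Mul(-2, f))) = Add(f, Mul(2, f)) = Mul(3, f))
Function('y')(N) = Mul(-4, N) (Function('y')(N) = Mul(Mul(2, N), -2) = Mul(-4, N))
Add(Mul(Function('A')(0), Function('y')(12)), -46) = Add(Mul(Mul(3, 0), Mul(-4, 12)), -46) = Add(Mul(0, -48), -46) = Add(0, -46) = -46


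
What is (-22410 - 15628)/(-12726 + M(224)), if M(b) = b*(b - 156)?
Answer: -2717/179 ≈ -15.179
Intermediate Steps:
M(b) = b*(-156 + b)
(-22410 - 15628)/(-12726 + M(224)) = (-22410 - 15628)/(-12726 + 224*(-156 + 224)) = -38038/(-12726 + 224*68) = -38038/(-12726 + 15232) = -38038/2506 = -38038*1/2506 = -2717/179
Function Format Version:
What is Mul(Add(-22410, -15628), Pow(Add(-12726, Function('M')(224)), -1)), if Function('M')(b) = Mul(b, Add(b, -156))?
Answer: Rational(-2717, 179) ≈ -15.179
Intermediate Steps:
Function('M')(b) = Mul(b, Add(-156, b))
Mul(Add(-22410, -15628), Pow(Add(-12726, Function('M')(224)), -1)) = Mul(Add(-22410, -15628), Pow(Add(-12726, Mul(224, Add(-156, 224))), -1)) = Mul(-38038, Pow(Add(-12726, Mul(224, 68)), -1)) = Mul(-38038, Pow(Add(-12726, 15232), -1)) = Mul(-38038, Pow(2506, -1)) = Mul(-38038, Rational(1, 2506)) = Rational(-2717, 179)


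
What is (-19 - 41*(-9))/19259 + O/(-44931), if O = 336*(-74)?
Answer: 164860542/288442043 ≈ 0.57156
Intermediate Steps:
O = -24864
(-19 - 41*(-9))/19259 + O/(-44931) = (-19 - 41*(-9))/19259 - 24864/(-44931) = (-19 + 369)*(1/19259) - 24864*(-1/44931) = 350*(1/19259) + 8288/14977 = 350/19259 + 8288/14977 = 164860542/288442043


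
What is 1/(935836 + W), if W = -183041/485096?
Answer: 485096/453970117215 ≈ 1.0686e-6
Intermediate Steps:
W = -183041/485096 (W = -183041*1/485096 = -183041/485096 ≈ -0.37733)
1/(935836 + W) = 1/(935836 - 183041/485096) = 1/(453970117215/485096) = 485096/453970117215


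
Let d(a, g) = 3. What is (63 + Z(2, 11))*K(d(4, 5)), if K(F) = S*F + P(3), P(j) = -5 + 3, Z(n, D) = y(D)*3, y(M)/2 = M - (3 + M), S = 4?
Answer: 450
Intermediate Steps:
y(M) = -6 (y(M) = 2*(M - (3 + M)) = 2*(M + (-3 - M)) = 2*(-3) = -6)
Z(n, D) = -18 (Z(n, D) = -6*3 = -18)
P(j) = -2
K(F) = -2 + 4*F (K(F) = 4*F - 2 = -2 + 4*F)
(63 + Z(2, 11))*K(d(4, 5)) = (63 - 18)*(-2 + 4*3) = 45*(-2 + 12) = 45*10 = 450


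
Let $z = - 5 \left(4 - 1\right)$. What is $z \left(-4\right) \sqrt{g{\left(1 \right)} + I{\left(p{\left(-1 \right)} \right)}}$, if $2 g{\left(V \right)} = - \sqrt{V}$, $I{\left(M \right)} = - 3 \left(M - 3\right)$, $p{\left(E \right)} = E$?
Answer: $30 \sqrt{46} \approx 203.47$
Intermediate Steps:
$I{\left(M \right)} = 9 - 3 M$ ($I{\left(M \right)} = - 3 \left(-3 + M\right) = 9 - 3 M$)
$g{\left(V \right)} = - \frac{\sqrt{V}}{2}$ ($g{\left(V \right)} = \frac{\left(-1\right) \sqrt{V}}{2} = - \frac{\sqrt{V}}{2}$)
$z = -15$ ($z = \left(-5\right) 3 = -15$)
$z \left(-4\right) \sqrt{g{\left(1 \right)} + I{\left(p{\left(-1 \right)} \right)}} = \left(-15\right) \left(-4\right) \sqrt{- \frac{\sqrt{1}}{2} + \left(9 - -3\right)} = 60 \sqrt{\left(- \frac{1}{2}\right) 1 + \left(9 + 3\right)} = 60 \sqrt{- \frac{1}{2} + 12} = 60 \sqrt{\frac{23}{2}} = 60 \frac{\sqrt{46}}{2} = 30 \sqrt{46}$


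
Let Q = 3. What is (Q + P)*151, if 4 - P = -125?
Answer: 19932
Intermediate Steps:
P = 129 (P = 4 - 1*(-125) = 4 + 125 = 129)
(Q + P)*151 = (3 + 129)*151 = 132*151 = 19932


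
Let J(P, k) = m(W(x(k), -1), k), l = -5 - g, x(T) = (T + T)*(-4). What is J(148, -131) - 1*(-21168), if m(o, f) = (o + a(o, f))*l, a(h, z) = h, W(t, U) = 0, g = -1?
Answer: 21168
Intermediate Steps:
x(T) = -8*T (x(T) = (2*T)*(-4) = -8*T)
l = -4 (l = -5 - 1*(-1) = -5 + 1 = -4)
m(o, f) = -8*o (m(o, f) = (o + o)*(-4) = (2*o)*(-4) = -8*o)
J(P, k) = 0 (J(P, k) = -8*0 = 0)
J(148, -131) - 1*(-21168) = 0 - 1*(-21168) = 0 + 21168 = 21168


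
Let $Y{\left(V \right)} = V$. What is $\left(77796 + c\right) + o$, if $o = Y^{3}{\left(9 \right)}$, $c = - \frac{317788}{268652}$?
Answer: $\frac{5273895128}{67163} \approx 78524.0$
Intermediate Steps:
$c = - \frac{79447}{67163}$ ($c = \left(-317788\right) \frac{1}{268652} = - \frac{79447}{67163} \approx -1.1829$)
$o = 729$ ($o = 9^{3} = 729$)
$\left(77796 + c\right) + o = \left(77796 - \frac{79447}{67163}\right) + 729 = \frac{5224933301}{67163} + 729 = \frac{5273895128}{67163}$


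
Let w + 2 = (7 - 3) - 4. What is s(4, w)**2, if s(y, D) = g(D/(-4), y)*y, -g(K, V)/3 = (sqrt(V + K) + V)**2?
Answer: 101988 + 70848*sqrt(2) ≈ 2.0218e+5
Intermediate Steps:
w = -2 (w = -2 + ((7 - 3) - 4) = -2 + (4 - 4) = -2 + 0 = -2)
g(K, V) = -3*(V + sqrt(K + V))**2 (g(K, V) = -3*(sqrt(V + K) + V)**2 = -3*(sqrt(K + V) + V)**2 = -3*(V + sqrt(K + V))**2)
s(y, D) = -3*y*(y + sqrt(y - D/4))**2 (s(y, D) = (-3*(y + sqrt(D/(-4) + y))**2)*y = (-3*(y + sqrt(D*(-1/4) + y))**2)*y = (-3*(y + sqrt(-D/4 + y))**2)*y = (-3*(y + sqrt(y - D/4))**2)*y = -3*y*(y + sqrt(y - D/4))**2)
s(4, w)**2 = (-3/4*4*(sqrt(-1*(-2) + 4*4) + 2*4)**2)**2 = (-3/4*4*(sqrt(2 + 16) + 8)**2)**2 = (-3/4*4*(sqrt(18) + 8)**2)**2 = (-3/4*4*(3*sqrt(2) + 8)**2)**2 = (-3/4*4*(8 + 3*sqrt(2))**2)**2 = (-3*(8 + 3*sqrt(2))**2)**2 = 9*(8 + 3*sqrt(2))**4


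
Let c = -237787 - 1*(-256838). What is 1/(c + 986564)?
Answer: 1/1005615 ≈ 9.9442e-7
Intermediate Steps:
c = 19051 (c = -237787 + 256838 = 19051)
1/(c + 986564) = 1/(19051 + 986564) = 1/1005615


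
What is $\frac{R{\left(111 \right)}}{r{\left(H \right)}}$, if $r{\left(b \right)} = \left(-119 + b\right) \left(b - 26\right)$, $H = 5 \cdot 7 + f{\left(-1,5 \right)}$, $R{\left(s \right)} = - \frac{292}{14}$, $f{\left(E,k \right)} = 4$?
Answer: $\frac{73}{3640} \approx 0.020055$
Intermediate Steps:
$R{\left(s \right)} = - \frac{146}{7}$ ($R{\left(s \right)} = \left(-292\right) \frac{1}{14} = - \frac{146}{7}$)
$H = 39$ ($H = 5 \cdot 7 + 4 = 35 + 4 = 39$)
$r{\left(b \right)} = \left(-119 + b\right) \left(-26 + b\right)$
$\frac{R{\left(111 \right)}}{r{\left(H \right)}} = - \frac{146}{7 \left(3094 + 39^{2} - 5655\right)} = - \frac{146}{7 \left(3094 + 1521 - 5655\right)} = - \frac{146}{7 \left(-1040\right)} = \left(- \frac{146}{7}\right) \left(- \frac{1}{1040}\right) = \frac{73}{3640}$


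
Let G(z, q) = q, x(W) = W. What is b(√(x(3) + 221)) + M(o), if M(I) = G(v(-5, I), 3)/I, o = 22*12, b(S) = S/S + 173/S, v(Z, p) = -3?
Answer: 89/88 + 173*√14/56 ≈ 12.570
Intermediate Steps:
b(S) = 1 + 173/S
o = 264
M(I) = 3/I
b(√(x(3) + 221)) + M(o) = (173 + √(3 + 221))/(√(3 + 221)) + 3/264 = (173 + √224)/(√224) + 3*(1/264) = (173 + 4*√14)/((4*√14)) + 1/88 = (√14/56)*(173 + 4*√14) + 1/88 = √14*(173 + 4*√14)/56 + 1/88 = 1/88 + √14*(173 + 4*√14)/56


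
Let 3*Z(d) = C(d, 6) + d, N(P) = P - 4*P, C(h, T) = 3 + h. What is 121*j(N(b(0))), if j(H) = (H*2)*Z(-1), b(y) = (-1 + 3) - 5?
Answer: 726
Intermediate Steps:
b(y) = -3 (b(y) = 2 - 5 = -3)
N(P) = -3*P
Z(d) = 1 + 2*d/3 (Z(d) = ((3 + d) + d)/3 = (3 + 2*d)/3 = 1 + 2*d/3)
j(H) = 2*H/3 (j(H) = (H*2)*(1 + (2/3)*(-1)) = (2*H)*(1 - 2/3) = (2*H)*(1/3) = 2*H/3)
121*j(N(b(0))) = 121*(2*(-3*(-3))/3) = 121*((2/3)*9) = 121*6 = 726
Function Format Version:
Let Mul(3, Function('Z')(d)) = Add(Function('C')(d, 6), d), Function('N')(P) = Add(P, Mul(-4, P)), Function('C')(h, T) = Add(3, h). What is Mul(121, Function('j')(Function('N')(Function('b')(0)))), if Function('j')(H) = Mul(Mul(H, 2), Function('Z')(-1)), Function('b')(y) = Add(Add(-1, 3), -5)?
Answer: 726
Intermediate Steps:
Function('b')(y) = -3 (Function('b')(y) = Add(2, -5) = -3)
Function('N')(P) = Mul(-3, P)
Function('Z')(d) = Add(1, Mul(Rational(2, 3), d)) (Function('Z')(d) = Mul(Rational(1, 3), Add(Add(3, d), d)) = Mul(Rational(1, 3), Add(3, Mul(2, d))) = Add(1, Mul(Rational(2, 3), d)))
Function('j')(H) = Mul(Rational(2, 3), H) (Function('j')(H) = Mul(Mul(H, 2), Add(1, Mul(Rational(2, 3), -1))) = Mul(Mul(2, H), Add(1, Rational(-2, 3))) = Mul(Mul(2, H), Rational(1, 3)) = Mul(Rational(2, 3), H))
Mul(121, Function('j')(Function('N')(Function('b')(0)))) = Mul(121, Mul(Rational(2, 3), Mul(-3, -3))) = Mul(121, Mul(Rational(2, 3), 9)) = Mul(121, 6) = 726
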